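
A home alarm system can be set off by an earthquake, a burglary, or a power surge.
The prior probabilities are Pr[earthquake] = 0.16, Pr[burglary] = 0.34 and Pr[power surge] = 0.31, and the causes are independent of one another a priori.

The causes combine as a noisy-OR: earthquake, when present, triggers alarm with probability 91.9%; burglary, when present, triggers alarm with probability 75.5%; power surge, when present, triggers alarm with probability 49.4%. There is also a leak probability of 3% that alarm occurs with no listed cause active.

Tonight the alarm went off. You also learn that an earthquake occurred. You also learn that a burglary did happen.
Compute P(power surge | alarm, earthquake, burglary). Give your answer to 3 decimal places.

Under noisy-OR, P(alarm | causes) = 1 − (1−0.03)·∏(1−qᵢ) over the active causes.
For the numerator, keep only power surge=true terms: 0.99026·0.31 = 0.306981
Denominator P(alarm | earthquake, burglary): 0.98075·0.69 + 0.99026·0.31 = 0.983698
P(power surge | alarm, earthquake, burglary) = 0.306981/0.983698 ≈ 0.312

P(power surge | alarm, earthquake, burglary) ≈ 0.312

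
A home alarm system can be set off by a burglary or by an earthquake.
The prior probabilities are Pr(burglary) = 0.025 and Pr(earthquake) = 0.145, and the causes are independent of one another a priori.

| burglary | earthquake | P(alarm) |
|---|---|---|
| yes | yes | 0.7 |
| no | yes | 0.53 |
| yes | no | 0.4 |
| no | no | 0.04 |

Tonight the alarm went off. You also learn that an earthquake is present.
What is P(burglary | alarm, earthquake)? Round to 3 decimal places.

P(burglary | alarm, earthquake) ≈ 0.033

P(alarm | earthquake) = 0.53*0.975 + 0.7*0.025 = 0.516750 + 0.017500 = 0.534250
Of this, 0.017500 comes from 0.7*0.025 (the burglary=true cases).
Hence the posterior is 0.017500/0.534250 ≈ 0.033.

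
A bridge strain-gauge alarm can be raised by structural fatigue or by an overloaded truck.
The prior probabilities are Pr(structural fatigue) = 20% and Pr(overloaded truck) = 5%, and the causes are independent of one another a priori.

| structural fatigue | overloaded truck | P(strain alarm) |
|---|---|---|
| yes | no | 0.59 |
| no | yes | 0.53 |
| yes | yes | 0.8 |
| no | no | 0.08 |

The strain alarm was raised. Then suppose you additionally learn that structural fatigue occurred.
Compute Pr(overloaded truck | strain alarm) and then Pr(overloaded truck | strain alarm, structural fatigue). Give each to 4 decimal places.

P(strain alarm) = 0.08·0.8·0.95 + 0.53·0.8·0.05 + 0.59·0.2·0.95 + 0.8·0.2·0.05 = 0.060800 + 0.021200 + 0.112100 + 0.008000 = 0.202100
Restricting to configurations with overloaded truck present: 0.021200 + 0.008000 = 0.029200.
So P(overloaded truck | strain alarm) = 0.029200/0.202100 ≈ 0.1445.

With the extra evidence:
P(strain alarm | structural fatigue) = 0.59·0.95 + 0.8·0.05 = 0.560500 + 0.040000 = 0.600500
Restricting to configurations with overloaded truck present: 0.8·0.05 = 0.040000.
Hence the posterior is 0.040000/0.600500 ≈ 0.0666.
This is intercausal reasoning (explaining away): once structural fatigue accounts for the strain alarm, overloaded truck becomes less likely.

Pr(overloaded truck | strain alarm) ≈ 0.1445; Pr(overloaded truck | strain alarm, structural fatigue) ≈ 0.0666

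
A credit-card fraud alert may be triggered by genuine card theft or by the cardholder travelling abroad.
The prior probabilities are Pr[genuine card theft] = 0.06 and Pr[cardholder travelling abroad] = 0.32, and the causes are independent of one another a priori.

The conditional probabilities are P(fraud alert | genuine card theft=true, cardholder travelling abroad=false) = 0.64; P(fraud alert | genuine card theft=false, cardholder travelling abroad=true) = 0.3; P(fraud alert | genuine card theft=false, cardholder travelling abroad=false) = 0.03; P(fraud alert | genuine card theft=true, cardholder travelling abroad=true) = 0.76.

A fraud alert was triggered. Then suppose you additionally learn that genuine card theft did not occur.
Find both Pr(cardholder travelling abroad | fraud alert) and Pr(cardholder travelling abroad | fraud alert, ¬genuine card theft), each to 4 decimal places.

Sum P(fraud alert|·) weighted by the priors over the 4 (genuine card theft, cardholder travelling abroad) configurations:
  P(fraud alert) = 0.03*0.94*0.68 + 0.3*0.94*0.32 + 0.64*0.06*0.68 + 0.76*0.06*0.32
        = 0.019176 + 0.090240 + 0.026112 + 0.014592 = 0.150120
The terms with cardholder travelling abroad present sum to 0.104832, so
  P(cardholder travelling abroad | fraud alert) = 0.104832 / 0.150120 ≈ 0.6983

Now also conditioning on genuine card theft≠true:
By total probability over both values of cardholder travelling abroad:
  P(fraud alert | ¬genuine card theft) = 0.03×0.68 + 0.3×0.32
        = 0.020400 + 0.096000 = 0.116400
The terms with cardholder travelling abroad present sum to 0.096000, so
  P(cardholder travelling abroad | fraud alert, ¬genuine card theft) = 0.096000 / 0.116400 ≈ 0.8247
Ruling out genuine card theft raises the posterior on cardholder travelling abroad — the flip side of explaining away.

Pr(cardholder travelling abroad | fraud alert) ≈ 0.6983; Pr(cardholder travelling abroad | fraud alert, ¬genuine card theft) ≈ 0.8247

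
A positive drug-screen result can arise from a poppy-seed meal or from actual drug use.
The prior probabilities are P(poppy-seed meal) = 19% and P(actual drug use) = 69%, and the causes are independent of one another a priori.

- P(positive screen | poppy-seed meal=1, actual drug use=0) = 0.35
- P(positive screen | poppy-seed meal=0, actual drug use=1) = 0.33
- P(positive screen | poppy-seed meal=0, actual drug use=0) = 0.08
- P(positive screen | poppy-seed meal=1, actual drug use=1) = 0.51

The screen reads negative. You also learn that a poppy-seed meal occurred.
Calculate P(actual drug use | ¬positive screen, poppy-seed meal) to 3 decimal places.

Numerator (weight on configurations with actual drug use): 0.49*0.69 = 0.338100
Denominator P(¬positive screen | poppy-seed meal): 0.65*0.31 + 0.49*0.69 = 0.539600
P(actual drug use | ¬positive screen, poppy-seed meal) = 0.338100/0.539600 ≈ 0.627

P(actual drug use | ¬positive screen, poppy-seed meal) ≈ 0.627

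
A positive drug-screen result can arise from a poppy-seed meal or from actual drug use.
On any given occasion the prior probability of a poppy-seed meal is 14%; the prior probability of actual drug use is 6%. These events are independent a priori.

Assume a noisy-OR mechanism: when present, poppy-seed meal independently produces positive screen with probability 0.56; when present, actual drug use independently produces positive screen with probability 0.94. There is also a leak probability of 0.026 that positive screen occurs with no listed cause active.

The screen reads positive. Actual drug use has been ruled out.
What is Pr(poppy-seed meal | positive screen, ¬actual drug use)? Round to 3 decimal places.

Under noisy-OR, P(positive screen | causes) = 1 − (1−0.026)·∏(1−qᵢ) over the active causes.
By total probability over both values of poppy-seed meal:
  P(positive screen | ¬actual drug use) = 0.026·0.86 + 0.57144·0.14
        = 0.022360 + 0.080002 = 0.102362
The terms with poppy-seed meal present sum to 0.080002, so
  P(poppy-seed meal | positive screen, ¬actual drug use) = 0.080002 / 0.102362 ≈ 0.782

Pr(poppy-seed meal | positive screen, ¬actual drug use) ≈ 0.782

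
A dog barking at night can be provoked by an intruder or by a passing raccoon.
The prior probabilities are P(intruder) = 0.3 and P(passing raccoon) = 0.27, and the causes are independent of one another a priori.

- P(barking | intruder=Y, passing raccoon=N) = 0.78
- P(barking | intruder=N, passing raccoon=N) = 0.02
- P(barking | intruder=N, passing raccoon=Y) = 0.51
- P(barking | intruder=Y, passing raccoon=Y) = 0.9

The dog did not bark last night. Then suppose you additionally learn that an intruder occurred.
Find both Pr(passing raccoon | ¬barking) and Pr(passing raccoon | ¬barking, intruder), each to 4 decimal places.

Sum P(¬barking|·) weighted by the priors over the 4 (intruder, passing raccoon) configurations:
  P(¬barking) = 0.98*0.7*0.73 + 0.49*0.7*0.27 + 0.22*0.3*0.73 + 0.1*0.3*0.27
        = 0.500780 + 0.092610 + 0.048180 + 0.008100 = 0.649670
The terms with passing raccoon present sum to 0.100710, so
  P(passing raccoon | ¬barking) = 0.100710 / 0.649670 ≈ 0.1550

Now condition on the additional information:
P(¬barking | intruder) = 0.22×0.73 + 0.1×0.27 = 0.160600 + 0.027000 = 0.187600
Restricting to configurations with passing raccoon present: 0.1×0.27 = 0.027000.
So P(passing raccoon | ¬barking, intruder) = 0.027000/0.187600 ≈ 0.1439.

Pr(passing raccoon | ¬barking) ≈ 0.1550; Pr(passing raccoon | ¬barking, intruder) ≈ 0.1439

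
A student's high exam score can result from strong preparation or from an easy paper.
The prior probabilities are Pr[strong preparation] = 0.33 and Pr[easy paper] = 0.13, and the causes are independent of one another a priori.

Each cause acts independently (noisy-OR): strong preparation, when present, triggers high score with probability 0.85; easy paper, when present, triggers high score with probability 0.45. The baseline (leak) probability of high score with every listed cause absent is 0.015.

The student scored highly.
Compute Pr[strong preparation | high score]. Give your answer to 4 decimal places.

Pr[strong preparation | high score] ≈ 0.8538

Under noisy-OR, P(high score | causes) = 1 − (1−0.015)·∏(1−qᵢ) over the active causes.
For the numerator, keep only strong preparation=true terms: 0.244681 + 0.039414 = 0.284095
The normalizing constant is 0.015×0.67×0.87 + 0.45825×0.67×0.13 + 0.85225×0.33×0.87 + 0.918737×0.33×0.13 = 0.332752
P(strong preparation | high score) = 0.284095/0.332752 ≈ 0.8538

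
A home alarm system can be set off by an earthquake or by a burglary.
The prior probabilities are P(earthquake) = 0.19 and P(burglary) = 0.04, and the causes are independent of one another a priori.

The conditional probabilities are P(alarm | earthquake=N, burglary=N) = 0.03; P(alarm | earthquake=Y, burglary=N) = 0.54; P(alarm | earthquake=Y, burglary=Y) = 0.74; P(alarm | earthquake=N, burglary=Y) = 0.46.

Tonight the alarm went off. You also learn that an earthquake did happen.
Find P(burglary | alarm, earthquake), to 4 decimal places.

P(alarm | earthquake) = 0.54*0.96 + 0.74*0.04 = 0.518400 + 0.029600 = 0.548000
Restricting to configurations with burglary present: 0.74*0.04 = 0.029600.
P(burglary | alarm, earthquake) = 0.029600 / 0.548000 ≈ 0.0540

P(burglary | alarm, earthquake) ≈ 0.0540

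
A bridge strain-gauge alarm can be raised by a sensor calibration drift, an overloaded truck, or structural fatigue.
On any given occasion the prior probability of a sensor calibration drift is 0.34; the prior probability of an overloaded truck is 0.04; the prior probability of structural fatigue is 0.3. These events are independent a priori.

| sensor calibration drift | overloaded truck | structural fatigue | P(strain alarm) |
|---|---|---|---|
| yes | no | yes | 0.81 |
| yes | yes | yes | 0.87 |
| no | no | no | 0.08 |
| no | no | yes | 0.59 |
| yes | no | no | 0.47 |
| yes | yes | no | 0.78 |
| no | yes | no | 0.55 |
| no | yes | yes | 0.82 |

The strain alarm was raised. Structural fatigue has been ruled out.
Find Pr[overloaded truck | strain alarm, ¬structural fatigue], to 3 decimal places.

Pr[overloaded truck | strain alarm, ¬structural fatigue] ≈ 0.110

P(strain alarm | ¬structural fatigue) = 0.08·0.66·0.96 + 0.55·0.66·0.04 + 0.47·0.34·0.96 + 0.78·0.34·0.04 = 0.050688 + 0.014520 + 0.153408 + 0.010608 = 0.229224
Restricting to configurations with overloaded truck present: 0.014520 + 0.010608 = 0.025128.
So P(overloaded truck | strain alarm, ¬structural fatigue) = 0.025128/0.229224 ≈ 0.110.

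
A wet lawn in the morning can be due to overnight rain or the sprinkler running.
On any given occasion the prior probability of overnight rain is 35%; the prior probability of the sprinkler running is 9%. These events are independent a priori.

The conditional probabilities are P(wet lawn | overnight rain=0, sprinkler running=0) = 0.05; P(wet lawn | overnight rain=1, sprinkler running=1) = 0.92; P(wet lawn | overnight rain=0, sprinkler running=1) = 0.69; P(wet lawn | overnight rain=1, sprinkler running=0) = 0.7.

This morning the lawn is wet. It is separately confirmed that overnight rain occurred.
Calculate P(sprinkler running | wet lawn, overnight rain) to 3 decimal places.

P(sprinkler running | wet lawn, overnight rain) ≈ 0.115

Weight on sprinkler running=true, given the evidence: 0.92×0.09 = 0.082800
Normalizer over all consistent configurations: 0.7×0.91 + 0.92×0.09 = 0.719800
Posterior = 0.082800 / 0.719800 ≈ 0.115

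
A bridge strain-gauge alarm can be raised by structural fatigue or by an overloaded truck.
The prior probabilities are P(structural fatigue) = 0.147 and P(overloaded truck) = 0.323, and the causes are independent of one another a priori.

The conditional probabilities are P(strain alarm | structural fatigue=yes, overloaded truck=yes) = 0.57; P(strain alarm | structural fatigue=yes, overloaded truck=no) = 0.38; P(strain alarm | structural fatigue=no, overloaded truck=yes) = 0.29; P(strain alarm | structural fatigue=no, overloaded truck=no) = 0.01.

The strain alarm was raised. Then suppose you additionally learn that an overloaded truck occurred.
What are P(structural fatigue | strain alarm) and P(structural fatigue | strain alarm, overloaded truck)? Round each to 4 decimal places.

P(strain alarm) = 0.01×0.853×0.677 + 0.29×0.853×0.323 + 0.38×0.147×0.677 + 0.57×0.147×0.323 = 0.005775 + 0.079901 + 0.037817 + 0.027064 = 0.150557
Of this, 0.064881 comes from 0.037817 + 0.027064 (the structural fatigue=true cases).
P(structural fatigue | strain alarm) = 0.064881 / 0.150557 ≈ 0.4309

Now condition on the additional information:
By total probability over both values of structural fatigue:
  P(strain alarm | overloaded truck) = 0.29·0.853 + 0.57·0.147
        = 0.247370 + 0.083790 = 0.331160
Configurations with structural fatigue contribute 0.083790, so
  P(structural fatigue | strain alarm, overloaded truck) = 0.083790 / 0.331160 ≈ 0.2530
— overloaded truck explains away the evidence for structural fatigue.

P(structural fatigue | strain alarm) ≈ 0.4309; P(structural fatigue | strain alarm, overloaded truck) ≈ 0.2530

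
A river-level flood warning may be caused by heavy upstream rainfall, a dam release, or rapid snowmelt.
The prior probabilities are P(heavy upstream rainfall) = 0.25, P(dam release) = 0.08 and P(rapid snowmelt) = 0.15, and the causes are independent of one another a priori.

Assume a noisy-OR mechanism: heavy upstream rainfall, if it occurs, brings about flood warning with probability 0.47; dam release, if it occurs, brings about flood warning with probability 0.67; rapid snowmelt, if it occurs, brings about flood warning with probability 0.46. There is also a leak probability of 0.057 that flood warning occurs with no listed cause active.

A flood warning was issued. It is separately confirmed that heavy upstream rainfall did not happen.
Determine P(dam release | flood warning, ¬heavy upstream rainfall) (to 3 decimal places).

Under noisy-OR, P(flood warning | causes) = 1 − (1−0.057)·∏(1−qᵢ) over the active causes.
P(flood warning | ¬heavy upstream rainfall) = 0.057*0.92*0.85 + 0.49078*0.92*0.15 + 0.68881*0.08*0.85 + 0.831957*0.08*0.15 = 0.044574 + 0.067728 + 0.046839 + 0.009983 = 0.169124
Restricting to configurations with dam release present: 0.046839 + 0.009983 = 0.056822.
So P(dam release | flood warning, ¬heavy upstream rainfall) = 0.056822/0.169124 ≈ 0.336.

P(dam release | flood warning, ¬heavy upstream rainfall) ≈ 0.336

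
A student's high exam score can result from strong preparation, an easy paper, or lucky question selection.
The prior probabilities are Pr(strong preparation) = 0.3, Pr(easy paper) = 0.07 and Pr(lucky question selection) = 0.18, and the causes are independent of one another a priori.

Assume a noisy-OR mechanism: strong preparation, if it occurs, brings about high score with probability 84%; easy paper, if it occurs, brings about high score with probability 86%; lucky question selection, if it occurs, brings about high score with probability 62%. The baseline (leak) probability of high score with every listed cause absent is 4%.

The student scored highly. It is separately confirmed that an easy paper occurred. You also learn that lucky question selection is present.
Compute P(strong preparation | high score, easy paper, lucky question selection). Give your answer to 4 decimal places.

P(strong preparation | high score, easy paper, lucky question selection) ≈ 0.3094

Under noisy-OR, P(high score | causes) = 1 − (1−0.04)·∏(1−qᵢ) over the active causes.
P(high score | easy paper, lucky question selection) = 0.948928×0.7 + 0.991828×0.3 = 0.664250 + 0.297548 = 0.961798
Restricting to configurations with strong preparation present: 0.991828×0.3 = 0.297548.
P(strong preparation | high score, easy paper, lucky question selection) = 0.297548 / 0.961798 ≈ 0.3094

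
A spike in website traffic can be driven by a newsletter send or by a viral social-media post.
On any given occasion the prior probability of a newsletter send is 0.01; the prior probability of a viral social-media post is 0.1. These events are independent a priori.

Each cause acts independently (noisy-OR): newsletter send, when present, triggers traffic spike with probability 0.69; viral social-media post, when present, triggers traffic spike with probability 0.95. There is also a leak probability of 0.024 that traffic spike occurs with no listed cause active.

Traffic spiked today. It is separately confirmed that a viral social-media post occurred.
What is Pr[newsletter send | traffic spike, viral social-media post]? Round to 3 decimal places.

Under noisy-OR, P(traffic spike | causes) = 1 − (1−0.024)·∏(1−qᵢ) over the active causes.
Numerator (weight on configurations with newsletter send): 0.984872*0.01 = 0.009849
The normalizing constant is 0.9512*0.99 + 0.984872*0.01 = 0.951537
P(newsletter send | traffic spike, viral social-media post) = 0.009849/0.951537 ≈ 0.010

Pr[newsletter send | traffic spike, viral social-media post] ≈ 0.010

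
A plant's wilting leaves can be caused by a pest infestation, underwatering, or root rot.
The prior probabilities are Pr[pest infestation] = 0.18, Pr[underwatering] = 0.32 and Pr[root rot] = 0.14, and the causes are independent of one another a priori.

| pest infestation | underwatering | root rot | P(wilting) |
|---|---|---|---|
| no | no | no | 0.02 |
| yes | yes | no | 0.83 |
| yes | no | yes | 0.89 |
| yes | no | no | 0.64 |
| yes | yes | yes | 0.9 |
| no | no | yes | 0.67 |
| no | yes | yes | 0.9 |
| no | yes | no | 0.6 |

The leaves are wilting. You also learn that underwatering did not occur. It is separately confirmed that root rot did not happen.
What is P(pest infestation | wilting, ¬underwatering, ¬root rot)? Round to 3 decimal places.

P(wilting | ¬underwatering, ¬root rot) = 0.02×0.82 + 0.64×0.18 = 0.016400 + 0.115200 = 0.131600
The pest infestation-present share is 0.64×0.18 = 0.115200.
Hence the posterior is 0.115200/0.131600 ≈ 0.875.

P(pest infestation | wilting, ¬underwatering, ¬root rot) ≈ 0.875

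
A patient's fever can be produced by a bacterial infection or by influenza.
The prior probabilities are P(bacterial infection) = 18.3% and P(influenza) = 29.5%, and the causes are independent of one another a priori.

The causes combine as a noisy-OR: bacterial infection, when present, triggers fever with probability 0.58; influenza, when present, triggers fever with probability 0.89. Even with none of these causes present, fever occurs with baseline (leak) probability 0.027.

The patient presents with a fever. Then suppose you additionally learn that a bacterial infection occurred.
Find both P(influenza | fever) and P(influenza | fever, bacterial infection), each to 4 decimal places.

Under noisy-OR, P(fever | causes) = 1 − (1−0.027)·∏(1−qᵢ) over the active causes.
Weight on influenza=true, given the evidence: 0.215219 + 0.051558 = 0.266777
The normalizing constant is 0.027*0.817*0.705 + 0.89297*0.817*0.295 + 0.59134*0.183*0.705 + 0.955047*0.183*0.295 = 0.358621
Posterior = 0.266777 / 0.358621 ≈ 0.7439

With the extra evidence:
P(fever | bacterial infection) = 0.59134×0.705 + 0.955047×0.295 = 0.416895 + 0.281739 = 0.698634
The influenza-present share is 0.955047×0.295 = 0.281739.
P(influenza | fever, bacterial infection) = 0.281739 / 0.698634 ≈ 0.4033
The drop from 0.7439 to 0.4033 is the explaining-away (discounting) effect.

P(influenza | fever) ≈ 0.7439; P(influenza | fever, bacterial infection) ≈ 0.4033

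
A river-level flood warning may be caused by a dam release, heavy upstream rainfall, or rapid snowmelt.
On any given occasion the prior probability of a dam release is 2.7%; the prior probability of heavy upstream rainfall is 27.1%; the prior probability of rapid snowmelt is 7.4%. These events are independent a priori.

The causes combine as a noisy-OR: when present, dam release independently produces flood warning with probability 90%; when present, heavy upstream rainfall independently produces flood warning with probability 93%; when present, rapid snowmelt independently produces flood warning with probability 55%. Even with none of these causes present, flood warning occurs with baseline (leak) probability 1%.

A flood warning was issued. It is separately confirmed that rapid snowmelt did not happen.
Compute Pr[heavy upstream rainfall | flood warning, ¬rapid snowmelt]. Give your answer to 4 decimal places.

Pr[heavy upstream rainfall | flood warning, ¬rapid snowmelt] ≈ 0.9105

Under noisy-OR, P(flood warning | causes) = 1 − (1−0.01)·∏(1−qᵢ) over the active causes.
P(flood warning | ¬rapid snowmelt) = 0.01·0.973·0.729 + 0.9307·0.973·0.271 + 0.901·0.027·0.729 + 0.99307·0.027·0.271 = 0.007093 + 0.245410 + 0.017734 + 0.007266 = 0.277503
Of this, 0.252676 comes from 0.245410 + 0.007266 (the heavy upstream rainfall=true cases).
P(heavy upstream rainfall | flood warning, ¬rapid snowmelt) = 0.252676 / 0.277503 ≈ 0.9105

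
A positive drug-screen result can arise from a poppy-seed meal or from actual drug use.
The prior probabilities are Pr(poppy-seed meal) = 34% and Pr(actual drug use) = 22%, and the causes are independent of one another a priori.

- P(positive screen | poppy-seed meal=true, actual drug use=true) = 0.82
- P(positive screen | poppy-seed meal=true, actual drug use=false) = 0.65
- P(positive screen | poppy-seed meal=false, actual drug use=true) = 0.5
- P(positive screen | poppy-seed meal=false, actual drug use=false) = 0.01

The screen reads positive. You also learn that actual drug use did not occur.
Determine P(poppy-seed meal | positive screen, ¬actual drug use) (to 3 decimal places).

P(poppy-seed meal | positive screen, ¬actual drug use) ≈ 0.971

Sum P(positive screen|·) weighted by the priors over both values of poppy-seed meal:
  P(positive screen | ¬actual drug use) = 0.01×0.66 + 0.65×0.34
        = 0.006600 + 0.221000 = 0.227600
The terms with poppy-seed meal present sum to 0.221000, so
  P(poppy-seed meal | positive screen, ¬actual drug use) = 0.221000 / 0.227600 ≈ 0.971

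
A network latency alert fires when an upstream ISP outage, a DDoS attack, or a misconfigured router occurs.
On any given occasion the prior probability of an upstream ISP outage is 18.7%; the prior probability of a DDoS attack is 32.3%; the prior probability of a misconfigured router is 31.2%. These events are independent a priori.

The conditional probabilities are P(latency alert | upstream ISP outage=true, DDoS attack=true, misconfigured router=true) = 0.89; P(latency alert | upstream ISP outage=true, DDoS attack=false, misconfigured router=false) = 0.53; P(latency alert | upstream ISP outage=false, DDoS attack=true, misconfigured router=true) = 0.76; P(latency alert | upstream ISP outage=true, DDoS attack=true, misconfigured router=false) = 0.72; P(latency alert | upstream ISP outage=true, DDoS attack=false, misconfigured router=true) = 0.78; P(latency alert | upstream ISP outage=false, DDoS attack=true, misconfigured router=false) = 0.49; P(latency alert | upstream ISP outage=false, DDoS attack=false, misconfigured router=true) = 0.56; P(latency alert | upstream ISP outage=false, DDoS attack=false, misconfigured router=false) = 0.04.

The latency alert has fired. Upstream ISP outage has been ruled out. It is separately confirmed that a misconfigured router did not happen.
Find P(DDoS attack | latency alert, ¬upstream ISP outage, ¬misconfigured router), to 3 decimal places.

Enumerate both values of DDoS attack and weight by the priors:
  P(latency alert | ¬upstream ISP outage, ¬misconfigured router) = 0.04×0.677 + 0.49×0.323
        = 0.027080 + 0.158270 = 0.185350
The terms with DDoS attack present sum to 0.158270, so
  P(DDoS attack | latency alert, ¬upstream ISP outage, ¬misconfigured router) = 0.158270 / 0.185350 ≈ 0.854

P(DDoS attack | latency alert, ¬upstream ISP outage, ¬misconfigured router) ≈ 0.854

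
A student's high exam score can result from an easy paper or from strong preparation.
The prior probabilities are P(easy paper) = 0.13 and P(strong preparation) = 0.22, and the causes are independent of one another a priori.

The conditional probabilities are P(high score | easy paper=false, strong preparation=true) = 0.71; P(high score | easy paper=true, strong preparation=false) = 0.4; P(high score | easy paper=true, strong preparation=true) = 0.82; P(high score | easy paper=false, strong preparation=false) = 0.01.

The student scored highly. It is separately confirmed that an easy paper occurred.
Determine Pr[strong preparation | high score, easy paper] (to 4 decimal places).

Pr[strong preparation | high score, easy paper] ≈ 0.3664

Numerator (weight on configurations with strong preparation): 0.82*0.22 = 0.180400
The normalizing constant is 0.4*0.78 + 0.82*0.22 = 0.492400
Posterior = 0.180400 / 0.492400 ≈ 0.3664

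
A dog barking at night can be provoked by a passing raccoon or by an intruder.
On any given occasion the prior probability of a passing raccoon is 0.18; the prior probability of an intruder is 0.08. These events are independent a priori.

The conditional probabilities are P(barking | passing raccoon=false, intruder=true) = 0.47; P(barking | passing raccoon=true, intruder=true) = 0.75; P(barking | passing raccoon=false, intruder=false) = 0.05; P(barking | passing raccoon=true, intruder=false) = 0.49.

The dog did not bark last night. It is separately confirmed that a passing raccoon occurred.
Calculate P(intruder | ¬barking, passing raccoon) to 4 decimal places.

Numerator (weight on configurations with intruder): 0.25*0.08 = 0.020000
Normalizer over all consistent configurations: 0.51*0.92 + 0.25*0.08 = 0.489200
Posterior = 0.020000 / 0.489200 ≈ 0.0409

P(intruder | ¬barking, passing raccoon) ≈ 0.0409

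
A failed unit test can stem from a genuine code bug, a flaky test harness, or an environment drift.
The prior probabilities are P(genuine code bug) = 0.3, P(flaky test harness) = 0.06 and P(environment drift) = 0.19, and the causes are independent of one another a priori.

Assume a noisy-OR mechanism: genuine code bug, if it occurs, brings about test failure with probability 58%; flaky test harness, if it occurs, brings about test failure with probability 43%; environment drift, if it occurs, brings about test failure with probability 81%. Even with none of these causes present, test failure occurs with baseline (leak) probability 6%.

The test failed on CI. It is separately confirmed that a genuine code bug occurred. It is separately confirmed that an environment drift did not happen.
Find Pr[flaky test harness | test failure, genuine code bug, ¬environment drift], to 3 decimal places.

Under noisy-OR, P(test failure | causes) = 1 − (1−0.06)·∏(1−qᵢ) over the active causes.
For the numerator, keep only flaky test harness=true terms: 0.774964×0.06 = 0.046498
The normalizing constant is 0.6052×0.94 + 0.774964×0.06 = 0.615386
P(flaky test harness | test failure, genuine code bug, ¬environment drift) = 0.046498/0.615386 ≈ 0.076

Pr[flaky test harness | test failure, genuine code bug, ¬environment drift] ≈ 0.076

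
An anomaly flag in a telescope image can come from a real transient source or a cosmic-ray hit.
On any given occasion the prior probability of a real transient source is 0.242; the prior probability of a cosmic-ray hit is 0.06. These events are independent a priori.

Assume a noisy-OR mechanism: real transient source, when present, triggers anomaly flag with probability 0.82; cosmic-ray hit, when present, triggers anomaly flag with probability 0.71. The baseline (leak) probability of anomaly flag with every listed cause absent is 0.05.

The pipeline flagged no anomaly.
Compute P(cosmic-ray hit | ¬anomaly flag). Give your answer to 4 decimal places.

P(cosmic-ray hit | ¬anomaly flag) ≈ 0.0182

Under noisy-OR, P(anomaly flag | causes) = 1 − (1−0.05)·∏(1−qᵢ) over the active causes.
By total probability over the 4 (real transient source, cosmic-ray hit) configurations:
  P(¬anomaly flag) = 0.95·0.758·0.94 + 0.2755·0.758·0.06 + 0.171·0.242·0.94 + 0.04959·0.242·0.06
        = 0.676894 + 0.012530 + 0.038899 + 0.000720 = 0.729043
The terms with cosmic-ray hit present sum to 0.013250, so
  P(cosmic-ray hit | ¬anomaly flag) = 0.013250 / 0.729043 ≈ 0.0182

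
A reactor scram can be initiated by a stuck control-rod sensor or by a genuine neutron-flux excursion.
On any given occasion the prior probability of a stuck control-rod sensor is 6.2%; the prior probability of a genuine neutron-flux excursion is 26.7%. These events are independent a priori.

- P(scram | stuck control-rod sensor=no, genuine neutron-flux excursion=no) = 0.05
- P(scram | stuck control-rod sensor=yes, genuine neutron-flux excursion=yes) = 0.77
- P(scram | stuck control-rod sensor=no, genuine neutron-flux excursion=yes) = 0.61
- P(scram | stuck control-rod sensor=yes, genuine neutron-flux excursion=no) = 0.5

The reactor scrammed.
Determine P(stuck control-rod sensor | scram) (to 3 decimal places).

P(scram) = 0.05·0.938·0.733 + 0.61·0.938·0.267 + 0.5·0.062·0.733 + 0.77·0.062·0.267 = 0.034378 + 0.152772 + 0.022723 + 0.012747 = 0.222620
Restricting to configurations with stuck control-rod sensor present: 0.022723 + 0.012747 = 0.035470.
So P(stuck control-rod sensor | scram) = 0.035470/0.222620 ≈ 0.159.

P(stuck control-rod sensor | scram) ≈ 0.159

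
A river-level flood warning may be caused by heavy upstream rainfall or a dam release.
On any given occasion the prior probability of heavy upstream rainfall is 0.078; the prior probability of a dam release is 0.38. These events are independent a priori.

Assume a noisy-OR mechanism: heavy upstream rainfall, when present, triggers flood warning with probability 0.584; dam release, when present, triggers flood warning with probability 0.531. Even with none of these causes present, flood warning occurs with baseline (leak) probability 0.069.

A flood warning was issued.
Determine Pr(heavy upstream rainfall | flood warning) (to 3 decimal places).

Under noisy-OR, P(flood warning | causes) = 1 − (1−0.069)·∏(1−qᵢ) over the active causes.
P(flood warning) = 0.069·0.922·0.62 + 0.563361·0.922·0.38 + 0.612704·0.078·0.62 + 0.818358·0.078·0.38 = 0.039443 + 0.197379 + 0.029630 + 0.024256 = 0.290708
Restricting to configurations with heavy upstream rainfall present: 0.029630 + 0.024256 = 0.053886.
Hence the posterior is 0.053886/0.290708 ≈ 0.185.

Pr(heavy upstream rainfall | flood warning) ≈ 0.185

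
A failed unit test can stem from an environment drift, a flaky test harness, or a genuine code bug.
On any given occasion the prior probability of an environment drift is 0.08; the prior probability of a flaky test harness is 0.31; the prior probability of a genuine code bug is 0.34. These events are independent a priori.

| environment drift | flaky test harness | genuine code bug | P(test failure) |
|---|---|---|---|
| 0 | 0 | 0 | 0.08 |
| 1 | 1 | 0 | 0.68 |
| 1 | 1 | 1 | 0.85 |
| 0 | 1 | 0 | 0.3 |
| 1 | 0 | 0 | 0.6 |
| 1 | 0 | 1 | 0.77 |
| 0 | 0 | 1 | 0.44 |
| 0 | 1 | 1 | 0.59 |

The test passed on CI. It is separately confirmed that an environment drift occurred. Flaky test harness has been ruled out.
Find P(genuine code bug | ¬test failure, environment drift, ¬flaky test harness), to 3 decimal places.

Enumerate both values of genuine code bug and weight by the priors:
  P(¬test failure | environment drift, ¬flaky test harness) = 0.4*0.66 + 0.23*0.34
        = 0.264000 + 0.078200 = 0.342200
Configurations with genuine code bug contribute 0.078200, so
  P(genuine code bug | ¬test failure, environment drift, ¬flaky test harness) = 0.078200 / 0.342200 ≈ 0.229

P(genuine code bug | ¬test failure, environment drift, ¬flaky test harness) ≈ 0.229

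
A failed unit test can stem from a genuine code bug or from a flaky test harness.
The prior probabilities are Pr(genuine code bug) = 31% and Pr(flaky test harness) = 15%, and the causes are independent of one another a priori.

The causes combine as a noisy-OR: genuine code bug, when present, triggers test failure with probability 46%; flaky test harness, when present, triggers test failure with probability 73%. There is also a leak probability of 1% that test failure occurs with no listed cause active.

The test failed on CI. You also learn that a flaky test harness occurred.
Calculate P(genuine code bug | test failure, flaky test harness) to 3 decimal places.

P(genuine code bug | test failure, flaky test harness) ≈ 0.344

Under noisy-OR, P(test failure | causes) = 1 − (1−0.01)·∏(1−qᵢ) over the active causes.
Weight on genuine code bug=true, given the evidence: 0.855658×0.31 = 0.265254
The normalizing constant is 0.7327×0.69 + 0.855658×0.31 = 0.770817
Posterior = 0.265254 / 0.770817 ≈ 0.344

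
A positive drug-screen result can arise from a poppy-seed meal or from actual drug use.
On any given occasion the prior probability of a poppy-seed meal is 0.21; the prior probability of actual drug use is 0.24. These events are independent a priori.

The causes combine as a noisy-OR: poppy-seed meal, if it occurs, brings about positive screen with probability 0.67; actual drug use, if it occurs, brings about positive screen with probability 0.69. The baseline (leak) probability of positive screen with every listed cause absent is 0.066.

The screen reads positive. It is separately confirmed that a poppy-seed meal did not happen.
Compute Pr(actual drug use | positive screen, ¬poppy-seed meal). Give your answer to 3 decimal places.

Pr(actual drug use | positive screen, ¬poppy-seed meal) ≈ 0.773

Under noisy-OR, P(positive screen | causes) = 1 − (1−0.066)·∏(1−qᵢ) over the active causes.
Sum P(positive screen|·) weighted by the priors over both values of actual drug use:
  P(positive screen | ¬poppy-seed meal) = 0.066·0.76 + 0.71046·0.24
        = 0.050160 + 0.170510 = 0.220670
The terms with actual drug use present sum to 0.170510, so
  P(actual drug use | positive screen, ¬poppy-seed meal) = 0.170510 / 0.220670 ≈ 0.773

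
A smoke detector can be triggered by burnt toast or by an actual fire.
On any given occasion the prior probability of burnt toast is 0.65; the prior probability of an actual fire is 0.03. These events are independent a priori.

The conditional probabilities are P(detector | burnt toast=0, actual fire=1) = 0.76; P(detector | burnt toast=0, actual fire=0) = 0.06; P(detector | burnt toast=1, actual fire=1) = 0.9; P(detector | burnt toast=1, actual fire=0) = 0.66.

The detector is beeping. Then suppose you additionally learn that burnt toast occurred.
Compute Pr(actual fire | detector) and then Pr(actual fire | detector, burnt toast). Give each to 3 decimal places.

P(detector) = 0.06·0.35·0.97 + 0.76·0.35·0.03 + 0.66·0.65·0.97 + 0.9·0.65·0.03 = 0.020370 + 0.007980 + 0.416130 + 0.017550 = 0.462030
Of this, 0.025530 comes from 0.007980 + 0.017550 (the actual fire=true cases).
So P(actual fire | detector) = 0.025530/0.462030 ≈ 0.055.

With the extra evidence:
P(detector | burnt toast) = 0.66×0.97 + 0.9×0.03 = 0.640200 + 0.027000 = 0.667200
Of this, 0.027000 comes from 0.9×0.03 (the actual fire=true cases).
So P(actual fire | detector, burnt toast) = 0.027000/0.667200 ≈ 0.040.

Pr(actual fire | detector) ≈ 0.055; Pr(actual fire | detector, burnt toast) ≈ 0.040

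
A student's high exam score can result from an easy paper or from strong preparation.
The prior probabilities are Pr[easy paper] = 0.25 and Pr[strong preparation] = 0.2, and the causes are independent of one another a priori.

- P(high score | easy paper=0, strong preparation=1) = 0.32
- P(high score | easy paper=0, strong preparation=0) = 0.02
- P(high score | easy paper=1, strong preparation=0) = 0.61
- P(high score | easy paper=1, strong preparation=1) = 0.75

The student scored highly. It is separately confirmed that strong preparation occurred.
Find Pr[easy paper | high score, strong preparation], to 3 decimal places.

P(high score | strong preparation) = 0.32×0.75 + 0.75×0.25 = 0.240000 + 0.187500 = 0.427500
The easy paper-present share is 0.75×0.25 = 0.187500.
So P(easy paper | high score, strong preparation) = 0.187500/0.427500 ≈ 0.439.

Pr[easy paper | high score, strong preparation] ≈ 0.439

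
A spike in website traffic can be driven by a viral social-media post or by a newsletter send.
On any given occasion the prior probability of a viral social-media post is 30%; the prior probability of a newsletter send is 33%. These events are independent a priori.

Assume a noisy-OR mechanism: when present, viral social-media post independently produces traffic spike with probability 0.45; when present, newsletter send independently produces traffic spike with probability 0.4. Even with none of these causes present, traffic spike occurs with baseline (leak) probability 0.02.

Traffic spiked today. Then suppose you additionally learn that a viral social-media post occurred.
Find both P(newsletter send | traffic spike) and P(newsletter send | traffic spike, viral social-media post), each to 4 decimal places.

P(newsletter send | traffic spike) ≈ 0.6138; P(newsletter send | traffic spike, viral social-media post) ≈ 0.4196

Under noisy-OR, P(traffic spike | causes) = 1 − (1−0.02)·∏(1−qᵢ) over the active causes.
P(traffic spike) = 0.02·0.7·0.67 + 0.412·0.7·0.33 + 0.461·0.3·0.67 + 0.6766·0.3·0.33 = 0.009380 + 0.095172 + 0.092661 + 0.066983 = 0.264196
Of this, 0.162155 comes from 0.095172 + 0.066983 (the newsletter send=true cases).
So P(newsletter send | traffic spike) = 0.162155/0.264196 ≈ 0.6138.

Now also conditioning on viral social-media post=true:
P(traffic spike | viral social-media post) = 0.461×0.67 + 0.6766×0.33 = 0.308870 + 0.223278 = 0.532148
The newsletter send-present share is 0.6766×0.33 = 0.223278.
So P(newsletter send | traffic spike, viral social-media post) = 0.223278/0.532148 ≈ 0.4196.
The drop from 0.6138 to 0.4196 is the explaining-away (discounting) effect.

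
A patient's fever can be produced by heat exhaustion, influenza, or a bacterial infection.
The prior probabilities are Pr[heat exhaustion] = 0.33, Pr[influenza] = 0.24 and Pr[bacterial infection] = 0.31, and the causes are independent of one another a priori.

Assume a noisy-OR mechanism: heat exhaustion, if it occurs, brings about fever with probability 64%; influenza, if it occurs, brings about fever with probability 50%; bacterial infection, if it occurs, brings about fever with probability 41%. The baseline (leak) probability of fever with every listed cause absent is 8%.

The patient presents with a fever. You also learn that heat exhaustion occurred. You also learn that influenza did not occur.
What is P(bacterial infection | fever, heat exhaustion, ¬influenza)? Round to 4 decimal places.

P(bacterial infection | fever, heat exhaustion, ¬influenza) ≈ 0.3509

Under noisy-OR, P(fever | causes) = 1 − (1−0.08)·∏(1−qᵢ) over the active causes.
Weight on bacterial infection=true, given the evidence: 0.804592·0.31 = 0.249424
The normalizing constant is 0.6688·0.69 + 0.804592·0.31 = 0.710896
Posterior = 0.249424 / 0.710896 ≈ 0.3509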